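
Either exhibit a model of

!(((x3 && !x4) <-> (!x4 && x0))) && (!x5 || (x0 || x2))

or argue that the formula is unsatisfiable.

x0 = False, x2 = True, x3 = True, x4 = False, x5 = True

  !(((x3 && !x4) <-> (!x4 && x0))) = True
    (x3 && !x4) <-> (!x4 && x0) = False
      x3 && !x4 = True
        !x4 = True
      !x4 && x0 = False
        !x4 = True
  !x5 || (x0 || x2) = True
    !x5 = False
    x0 || x2 = True
Both conjuncts True, so the formula holds.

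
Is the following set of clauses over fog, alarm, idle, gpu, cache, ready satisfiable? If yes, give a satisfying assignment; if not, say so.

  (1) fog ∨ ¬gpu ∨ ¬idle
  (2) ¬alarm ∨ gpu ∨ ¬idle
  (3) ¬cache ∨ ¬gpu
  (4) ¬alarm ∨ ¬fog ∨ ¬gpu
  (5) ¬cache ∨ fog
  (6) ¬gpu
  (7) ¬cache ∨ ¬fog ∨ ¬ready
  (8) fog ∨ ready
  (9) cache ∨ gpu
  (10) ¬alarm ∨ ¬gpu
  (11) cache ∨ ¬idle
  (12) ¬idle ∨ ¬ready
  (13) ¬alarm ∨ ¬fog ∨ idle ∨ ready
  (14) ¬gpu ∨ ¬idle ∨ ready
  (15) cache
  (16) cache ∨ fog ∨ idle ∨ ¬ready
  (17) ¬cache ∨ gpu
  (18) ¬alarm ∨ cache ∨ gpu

No satisfying assignment exists.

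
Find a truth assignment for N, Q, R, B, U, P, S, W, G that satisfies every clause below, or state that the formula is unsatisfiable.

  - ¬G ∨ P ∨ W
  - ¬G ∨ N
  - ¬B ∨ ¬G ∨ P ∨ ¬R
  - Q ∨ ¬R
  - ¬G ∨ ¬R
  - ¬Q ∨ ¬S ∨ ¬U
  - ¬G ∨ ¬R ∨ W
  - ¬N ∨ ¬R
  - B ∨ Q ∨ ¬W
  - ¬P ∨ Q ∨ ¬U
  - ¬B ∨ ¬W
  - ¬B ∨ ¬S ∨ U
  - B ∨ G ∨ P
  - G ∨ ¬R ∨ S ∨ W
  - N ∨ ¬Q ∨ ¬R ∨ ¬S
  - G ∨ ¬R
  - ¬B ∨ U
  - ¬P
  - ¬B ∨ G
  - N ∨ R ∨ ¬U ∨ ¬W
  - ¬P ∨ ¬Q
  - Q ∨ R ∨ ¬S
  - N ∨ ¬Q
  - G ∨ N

N: True, Q: True, R: False, B: False, U: False, P: False, S: False, W: True, G: True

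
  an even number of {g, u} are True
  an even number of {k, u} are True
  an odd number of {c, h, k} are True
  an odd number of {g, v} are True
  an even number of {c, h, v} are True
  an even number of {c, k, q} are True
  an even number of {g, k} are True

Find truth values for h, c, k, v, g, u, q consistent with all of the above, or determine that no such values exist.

h = False, c = False, k = True, v = False, g = True, u = True, q = True

{g, u}: 2 true → even ✓
{k, u}: 2 true → even ✓
{c, h, k}: 1 true → odd ✓
{g, v}: 1 true → odd ✓
{c, h, v}: 0 true → even ✓
{c, k, q}: 2 true → even ✓
{g, k}: 2 true → even ✓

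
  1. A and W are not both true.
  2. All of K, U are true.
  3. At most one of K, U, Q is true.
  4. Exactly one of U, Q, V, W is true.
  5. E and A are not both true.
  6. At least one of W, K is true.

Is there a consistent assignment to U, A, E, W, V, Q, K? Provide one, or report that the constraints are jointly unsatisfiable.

Unsatisfiable

Case U = True:
  (2) forces K = True.
  Constraint (3) is violated (K=T, U=T) — contradiction.
Case U = False:
  Constraint (2) is violated (U=F) — contradiction.
Both cases fail — unsatisfiable.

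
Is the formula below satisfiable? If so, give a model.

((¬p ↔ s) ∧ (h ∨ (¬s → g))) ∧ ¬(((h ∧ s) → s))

UNSATISFIABLE

The conjunct ¬(((h ∧ s) → s)) is unsatisfiable on its own:
  s=F, h=F: evaluates to False.
  s=F, h=T: evaluates to False.
  s=T, h=F: evaluates to False.
  s=T, h=T: evaluates to False.
So the whole conjunction is unsatisfiable.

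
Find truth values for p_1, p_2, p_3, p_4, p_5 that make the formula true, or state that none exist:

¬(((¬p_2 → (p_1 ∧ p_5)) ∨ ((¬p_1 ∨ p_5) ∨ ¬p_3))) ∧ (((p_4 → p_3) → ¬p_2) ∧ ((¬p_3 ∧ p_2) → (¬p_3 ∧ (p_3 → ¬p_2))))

p_1 = True, p_2 = False, p_3 = True, p_4 = True, p_5 = False

  ¬(((¬p_2 → (p_1 ∧ p_5)) ∨ ((¬p_1 ∨ p_5) ∨ ¬p_3))) = True
    (¬p_2 → (p_1 ∧ p_5)) ∨ ((¬p_1 ∨ p_5) ∨ ¬p_3) = False
      ¬p_2 → (p_1 ∧ p_5) = False
        ¬p_2 = True
        p_1 ∧ p_5 = False
      (¬p_1 ∨ p_5) ∨ ¬p_3 = False
        ¬p_1 ∨ p_5 = False
          ¬p_1 = False
        ¬p_3 = False
  ((p_4 → p_3) → ¬p_2) ∧ ((¬p_3 ∧ p_2) → (¬p_3 ∧ (p_3 → ¬p_2))) = True
    (p_4 → p_3) → ¬p_2 = True
      p_4 → p_3 = True
      ¬p_2 = True
    (¬p_3 ∧ p_2) → (¬p_3 ∧ (p_3 → ¬p_2)) = True
      ¬p_3 ∧ p_2 = False
        ¬p_3 = False
      ¬p_3 ∧ (p_3 → ¬p_2) = False
        ¬p_3 = False
        p_3 → ¬p_2 = True
          ¬p_2 = True
Both conjuncts True, so the formula holds.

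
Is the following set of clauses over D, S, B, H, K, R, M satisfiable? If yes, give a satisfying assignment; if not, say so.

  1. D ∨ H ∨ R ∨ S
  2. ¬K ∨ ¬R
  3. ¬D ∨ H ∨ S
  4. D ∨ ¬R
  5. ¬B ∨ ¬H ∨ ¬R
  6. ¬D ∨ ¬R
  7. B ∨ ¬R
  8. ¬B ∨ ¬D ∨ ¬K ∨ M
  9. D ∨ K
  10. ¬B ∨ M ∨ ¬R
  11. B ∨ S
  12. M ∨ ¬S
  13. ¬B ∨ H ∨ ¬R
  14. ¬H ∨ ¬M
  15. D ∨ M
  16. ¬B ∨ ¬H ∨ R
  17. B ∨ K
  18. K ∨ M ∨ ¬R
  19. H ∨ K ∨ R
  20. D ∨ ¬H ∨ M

D = False; S = True; B = True; H = False; K = True; R = False; M = True

Set D = False.
  then (D ∨ ¬R) forces R = False.
  then (D ∨ K) forces K = True.
  then (D ∨ M) forces M = True.
  then (¬H ∨ ¬M) forces H = False.
  then (D ∨ H ∨ R ∨ S) forces S = True.
Set B = True.
All clauses satisfied.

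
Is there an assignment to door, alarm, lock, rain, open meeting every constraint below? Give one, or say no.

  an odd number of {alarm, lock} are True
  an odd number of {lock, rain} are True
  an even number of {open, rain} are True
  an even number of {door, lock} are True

door: True; alarm: False; lock: True; rain: False; open: False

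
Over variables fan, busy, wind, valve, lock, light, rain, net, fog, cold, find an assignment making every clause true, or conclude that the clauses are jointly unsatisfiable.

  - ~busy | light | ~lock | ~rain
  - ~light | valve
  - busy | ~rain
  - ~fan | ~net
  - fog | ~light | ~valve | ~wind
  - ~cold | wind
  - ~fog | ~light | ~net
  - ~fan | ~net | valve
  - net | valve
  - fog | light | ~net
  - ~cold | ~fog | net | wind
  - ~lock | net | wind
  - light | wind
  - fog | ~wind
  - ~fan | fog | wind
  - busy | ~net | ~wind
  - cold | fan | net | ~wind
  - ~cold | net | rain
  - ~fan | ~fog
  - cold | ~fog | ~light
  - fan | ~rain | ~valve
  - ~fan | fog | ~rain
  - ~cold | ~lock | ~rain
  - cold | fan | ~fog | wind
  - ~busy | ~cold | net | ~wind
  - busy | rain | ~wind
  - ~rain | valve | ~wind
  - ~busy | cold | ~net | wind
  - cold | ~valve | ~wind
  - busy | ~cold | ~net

fan=F, busy=F, wind=F, valve=T, lock=F, light=T, rain=F, net=F, fog=F, cold=F

Try fan = True:
  (~fan | ~net) forces net = False.
  (net | valve) forces valve = True.
  (~fan | ~fog) forces fog = False.
  (fog | ~wind) forces wind = False.
  clause (~fan | fog | wind) is falsified — backtrack.
So fan = False.
Set busy = False.
  then (busy | ~rain) forces rain = False.
  then (busy | rain | ~wind) forces wind = False.
  then (~cold | wind) forces cold = False.
  then (light | wind) forces light = True.
  then (cold | ~fog | ~light) forces fog = False.
  then (~light | valve) forces valve = True.
Set lock = False.
Set net = False.
All clauses satisfied.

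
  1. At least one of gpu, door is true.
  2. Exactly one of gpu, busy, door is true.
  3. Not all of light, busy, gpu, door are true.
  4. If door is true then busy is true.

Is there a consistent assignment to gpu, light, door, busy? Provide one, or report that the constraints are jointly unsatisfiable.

gpu: True, light: True, door: False, busy: False

  (1) {gpu, door}: 1 true — at least one ✓
  (2) {gpu, busy, door}: 1 true — exactly one ✓
  (3) {light, busy, gpu, door}: 2/4 true — not all ✓
  (4) door=F ⇒ busy: vacuous ✓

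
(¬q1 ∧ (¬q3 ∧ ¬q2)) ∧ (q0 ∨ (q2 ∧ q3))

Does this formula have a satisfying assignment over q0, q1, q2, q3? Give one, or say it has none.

q0 = True, q1 = False, q2 = False, q3 = False

  ¬q1 ∧ (¬q3 ∧ ¬q2) = True
    ¬q1 = True
    ¬q3 ∧ ¬q2 = True
      ¬q3 = True
      ¬q2 = True
  q0 ∨ (q2 ∧ q3) = True
    q2 ∧ q3 = False
Both conjuncts True, so the formula holds.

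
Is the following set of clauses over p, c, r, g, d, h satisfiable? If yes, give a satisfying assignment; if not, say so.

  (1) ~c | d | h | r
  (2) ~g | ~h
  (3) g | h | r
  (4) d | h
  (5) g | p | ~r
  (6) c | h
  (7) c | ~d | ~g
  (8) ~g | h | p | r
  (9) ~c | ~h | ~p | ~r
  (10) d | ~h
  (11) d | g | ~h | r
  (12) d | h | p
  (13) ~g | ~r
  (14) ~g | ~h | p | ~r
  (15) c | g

p = False, c = True, r = False, g = False, d = True, h = True

Set p = False.
Set c = True.
Try r = True:
  (g | p | ~r) forces g = True.
  clause (~g | ~r) is falsified — backtrack.
So r = False.
Try g = True:
  (~g | ~h) forces h = False.
  clause (~g | h | p | r) is falsified — backtrack.
So g = False.
  then (g | h | r) forces h = True.
  then (d | ~h) forces d = True.
All clauses satisfied.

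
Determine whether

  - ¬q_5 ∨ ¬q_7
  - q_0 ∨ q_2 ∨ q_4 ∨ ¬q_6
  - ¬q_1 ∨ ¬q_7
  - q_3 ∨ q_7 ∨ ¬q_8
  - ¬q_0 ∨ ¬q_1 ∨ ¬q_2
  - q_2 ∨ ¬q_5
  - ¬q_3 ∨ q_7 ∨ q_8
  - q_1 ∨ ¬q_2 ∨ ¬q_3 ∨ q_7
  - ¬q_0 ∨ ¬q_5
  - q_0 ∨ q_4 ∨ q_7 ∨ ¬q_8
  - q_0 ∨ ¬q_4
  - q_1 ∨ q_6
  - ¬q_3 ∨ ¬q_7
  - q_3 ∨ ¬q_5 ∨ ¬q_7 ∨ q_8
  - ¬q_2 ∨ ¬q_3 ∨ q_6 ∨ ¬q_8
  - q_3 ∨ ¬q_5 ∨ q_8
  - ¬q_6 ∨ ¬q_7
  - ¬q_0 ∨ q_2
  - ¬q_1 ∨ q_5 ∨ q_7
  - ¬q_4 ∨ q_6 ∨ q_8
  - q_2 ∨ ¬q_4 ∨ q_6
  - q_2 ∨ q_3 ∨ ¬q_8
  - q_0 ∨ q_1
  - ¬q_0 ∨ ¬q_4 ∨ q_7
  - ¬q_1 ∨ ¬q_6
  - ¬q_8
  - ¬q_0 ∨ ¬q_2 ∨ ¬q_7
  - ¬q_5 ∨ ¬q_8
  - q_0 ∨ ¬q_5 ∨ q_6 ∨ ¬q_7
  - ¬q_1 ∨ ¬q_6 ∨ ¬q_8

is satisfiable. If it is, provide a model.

Unit clause (¬q_8) forces q_8 = False.
Set q_0 = True.
  then (¬q_0 ∨ ¬q_5) forces q_5 = False.
  then (¬q_0 ∨ q_2) forces q_2 = True.
  then (¬q_0 ∨ ¬q_2 ∨ ¬q_7) forces q_7 = False.
  then (¬q_0 ∨ ¬q_1 ∨ ¬q_2) forces q_1 = False.
  then (¬q_3 ∨ q_7 ∨ q_8) forces q_3 = False.
  then (q_1 ∨ q_6) forces q_6 = True.
  then (¬q_0 ∨ ¬q_4 ∨ q_7) forces q_4 = False.
All clauses satisfied.

q_0 = True, q_1 = False, q_2 = True, q_3 = False, q_4 = False, q_5 = False, q_6 = True, q_7 = False, q_8 = False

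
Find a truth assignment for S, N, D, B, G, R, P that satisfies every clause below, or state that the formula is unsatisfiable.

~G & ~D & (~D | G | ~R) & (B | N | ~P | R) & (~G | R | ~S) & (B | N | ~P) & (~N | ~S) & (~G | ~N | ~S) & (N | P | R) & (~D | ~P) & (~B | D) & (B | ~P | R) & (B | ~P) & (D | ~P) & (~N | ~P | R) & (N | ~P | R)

S = False, N = False, D = False, B = False, G = False, R = True, P = False

Unit clause (~G) forces G = False.
Unit clause (~D) forces D = False.
In (~B | D) only ~B is left, so B = False.
In (B | ~P) only ~P is left, so P = False.
Set S = False.
Set N = False.
  then (N | P | R) forces R = True.
All clauses satisfied.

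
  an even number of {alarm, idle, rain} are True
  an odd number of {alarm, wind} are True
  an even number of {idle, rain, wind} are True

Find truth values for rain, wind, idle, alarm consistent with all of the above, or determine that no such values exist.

Adding constraints 1, 2, 3 mod 2: every variable appears an even number of times on the left, so the left side is 0.
But the right sides sum to 1 (mod 2). 0 ≠ 1 — the system is inconsistent.

Unsatisfiable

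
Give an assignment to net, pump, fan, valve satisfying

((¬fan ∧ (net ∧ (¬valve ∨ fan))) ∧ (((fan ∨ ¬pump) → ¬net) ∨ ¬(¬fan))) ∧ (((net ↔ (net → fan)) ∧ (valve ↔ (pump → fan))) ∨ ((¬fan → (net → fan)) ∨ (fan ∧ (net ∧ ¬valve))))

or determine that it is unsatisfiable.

Case fan = True: the conjunct ¬fan is False.
Case fan = False: the formula simplifies to ((net ∧ ¬valve) ∧ (¬pump → ¬net)) ∧ (((net ↔ ¬net) ∧ (valve ↔ ¬pump)) ∨ ¬net).
  net = True: the conjunct ((net ↔ ¬net) ∧ (valve ↔ ¬pump)) ∨ ¬net becomes (False ∧ (valve ↔ ¬pump)) ∨ ¬True = False.
  net = False: the conjunct net is False.
Both cases fail — unsatisfiable.

No satisfying assignment exists.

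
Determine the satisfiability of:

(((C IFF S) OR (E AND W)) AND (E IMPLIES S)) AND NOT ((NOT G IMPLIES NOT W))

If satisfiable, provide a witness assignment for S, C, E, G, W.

S: True, C: True, E: True, G: False, W: True

  ((C IFF S) OR (E AND W)) AND (E IMPLIES S) = True
    (C IFF S) OR (E AND W) = True
      C IFF S = True
      E AND W = True
    E IMPLIES S = True
  NOT ((NOT G IMPLIES NOT W)) = True
    NOT G IMPLIES NOT W = False
      NOT G = True
      NOT W = False
Both conjuncts True, so the formula holds.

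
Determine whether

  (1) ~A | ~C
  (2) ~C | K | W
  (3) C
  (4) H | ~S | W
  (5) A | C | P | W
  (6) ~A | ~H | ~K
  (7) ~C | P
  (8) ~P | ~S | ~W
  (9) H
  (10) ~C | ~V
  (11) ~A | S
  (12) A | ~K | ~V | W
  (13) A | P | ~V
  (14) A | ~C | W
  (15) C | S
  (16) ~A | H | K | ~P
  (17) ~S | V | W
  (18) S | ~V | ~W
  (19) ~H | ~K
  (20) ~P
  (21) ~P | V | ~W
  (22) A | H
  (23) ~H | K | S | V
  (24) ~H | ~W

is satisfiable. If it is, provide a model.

Case P = True:
  Clause (~P) is falsified — contradiction.
Case P = False:
  (C) forces C = True.
  Clause (~C | P) is falsified — contradiction.
Both cases fail, so the formula is unsatisfiable.

Unsatisfiable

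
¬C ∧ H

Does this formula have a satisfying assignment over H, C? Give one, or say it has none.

H=T; C=F

  ¬C = True
Both conjuncts True, so the formula holds.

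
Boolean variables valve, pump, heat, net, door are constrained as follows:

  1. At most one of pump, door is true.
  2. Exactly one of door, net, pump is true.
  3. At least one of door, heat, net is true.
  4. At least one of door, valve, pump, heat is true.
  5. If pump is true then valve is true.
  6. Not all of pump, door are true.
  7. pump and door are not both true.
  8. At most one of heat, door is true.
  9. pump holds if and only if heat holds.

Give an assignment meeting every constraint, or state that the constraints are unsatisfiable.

valve = True, pump = False, heat = False, net = True, door = False

  (1) {pump, door}: 0 true — at most one ✓
  (2) {door, net, pump}: 1 true — exactly one ✓
  (3) {door, heat, net}: 1 true — at least one ✓
  (4) {door, valve, pump, heat}: 1 true — at least one ✓
  (5) pump=F ⇒ valve: vacuous ✓
  (6) {pump, door}: 0/2 true — not all ✓
  (7) pump=F, door=F — not both ✓
  (8) {heat, door}: 0 true — at most one ✓
  (9) pump=F, heat=F — same ✓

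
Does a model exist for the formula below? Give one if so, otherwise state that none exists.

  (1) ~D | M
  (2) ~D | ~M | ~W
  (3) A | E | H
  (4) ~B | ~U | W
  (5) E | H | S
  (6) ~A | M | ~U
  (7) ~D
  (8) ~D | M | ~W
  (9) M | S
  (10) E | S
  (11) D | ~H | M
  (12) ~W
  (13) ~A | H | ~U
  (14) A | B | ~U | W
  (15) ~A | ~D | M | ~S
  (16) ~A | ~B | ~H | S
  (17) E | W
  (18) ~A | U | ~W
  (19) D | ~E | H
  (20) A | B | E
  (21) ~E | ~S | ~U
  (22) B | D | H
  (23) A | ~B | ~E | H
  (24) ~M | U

Unit clause (~D) forces D = False.
Unit clause (~W) forces W = False.
In (E | W) only E is left, so E = True.
In (D | ~E | H) only H is left, so H = True.
In (D | ~H | M) only M is left, so M = True.
In (~M | U) only U is left, so U = True.
In (~B | ~U | W) only ~B is left, so B = False.
In (A | B | ~U | W) only A is left, so A = True.
In (~E | ~S | ~U) only ~S is left, so S = False.
All clauses satisfied.

S: False; H: True; M: True; U: True; A: True; E: True; W: False; B: False; D: False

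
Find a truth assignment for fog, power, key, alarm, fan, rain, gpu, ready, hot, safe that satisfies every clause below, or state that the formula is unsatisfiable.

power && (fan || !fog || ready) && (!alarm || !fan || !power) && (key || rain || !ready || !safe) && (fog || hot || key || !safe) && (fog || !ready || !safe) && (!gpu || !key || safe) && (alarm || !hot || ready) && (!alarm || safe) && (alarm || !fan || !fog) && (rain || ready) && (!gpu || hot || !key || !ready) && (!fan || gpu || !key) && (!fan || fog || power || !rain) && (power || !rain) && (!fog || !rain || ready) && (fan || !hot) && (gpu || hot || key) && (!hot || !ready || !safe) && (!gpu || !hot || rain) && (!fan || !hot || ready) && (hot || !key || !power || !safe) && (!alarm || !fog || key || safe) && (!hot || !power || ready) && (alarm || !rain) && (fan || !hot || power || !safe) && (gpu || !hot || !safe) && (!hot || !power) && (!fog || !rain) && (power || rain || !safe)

fog=F; power=T; key=T; alarm=F; fan=F; rain=F; gpu=F; ready=T; hot=F; safe=F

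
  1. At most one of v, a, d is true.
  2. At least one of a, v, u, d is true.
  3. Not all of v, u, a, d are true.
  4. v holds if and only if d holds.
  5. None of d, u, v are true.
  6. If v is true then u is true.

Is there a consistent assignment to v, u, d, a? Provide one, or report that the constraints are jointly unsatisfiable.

v = False, u = False, d = False, a = True

  (1) {v, a, d}: 1 true — at most one ✓
  (2) {a, v, u, d}: 1 true — at least one ✓
  (3) {v, u, a, d}: 1/4 true — not all ✓
  (4) v=F, d=F — same ✓
  (5) {d, u, v}: 0 true — none ✓
  (6) v=F ⇒ u: vacuous ✓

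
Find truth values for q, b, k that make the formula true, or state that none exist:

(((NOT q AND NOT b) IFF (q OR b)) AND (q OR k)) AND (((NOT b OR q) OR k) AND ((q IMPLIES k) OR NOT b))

UNSATISFIABLE

The conjunct (NOT q AND NOT b) IFF (q OR b) is unsatisfiable on its own:
  q=F, b=F: evaluates to False.
  q=F, b=T: evaluates to False.
  q=T, b=F: evaluates to False.
  q=T, b=T: evaluates to False.
So the whole conjunction is unsatisfiable.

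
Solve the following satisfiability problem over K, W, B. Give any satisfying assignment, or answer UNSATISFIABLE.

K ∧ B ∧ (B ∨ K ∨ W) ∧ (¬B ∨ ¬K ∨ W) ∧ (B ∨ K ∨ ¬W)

K = True, W = True, B = True

Unit clause (K) forces K = True.
Unit clause (B) forces B = True.
In (¬B ∨ ¬K ∨ W) only W is left, so W = True.
Check each clause:
  (K): K holds.
  (B): B holds.
  (B ∨ K ∨ W): B holds.
  (¬B ∨ ¬K ∨ W): W holds.
  (B ∨ K ∨ ¬W): B holds.
All clauses satisfied.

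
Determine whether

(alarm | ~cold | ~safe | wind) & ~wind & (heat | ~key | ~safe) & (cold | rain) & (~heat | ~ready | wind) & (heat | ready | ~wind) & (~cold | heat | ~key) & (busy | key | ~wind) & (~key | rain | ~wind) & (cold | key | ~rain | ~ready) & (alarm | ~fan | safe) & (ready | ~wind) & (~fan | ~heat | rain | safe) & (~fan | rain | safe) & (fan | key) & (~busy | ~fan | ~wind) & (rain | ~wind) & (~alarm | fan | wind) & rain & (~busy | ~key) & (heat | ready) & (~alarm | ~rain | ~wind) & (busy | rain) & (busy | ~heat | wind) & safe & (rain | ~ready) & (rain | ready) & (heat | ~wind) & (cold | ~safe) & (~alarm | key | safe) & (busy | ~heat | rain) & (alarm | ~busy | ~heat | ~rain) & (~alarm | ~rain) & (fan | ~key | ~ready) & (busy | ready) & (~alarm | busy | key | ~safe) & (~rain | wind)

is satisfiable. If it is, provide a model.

Case wind = True:
  Clause (~wind) is falsified — contradiction.
Case wind = False:
  (rain) forces rain = True.
  Clause (~rain | wind) is falsified — contradiction.
Both cases fail, so the formula is unsatisfiable.

UNSATISFIABLE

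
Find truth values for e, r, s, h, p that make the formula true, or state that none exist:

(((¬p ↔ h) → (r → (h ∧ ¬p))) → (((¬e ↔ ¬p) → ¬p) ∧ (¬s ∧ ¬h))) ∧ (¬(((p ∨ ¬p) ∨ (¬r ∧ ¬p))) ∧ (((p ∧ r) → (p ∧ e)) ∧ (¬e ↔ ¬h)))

Unsatisfiable

The conjunct ¬(((p ∨ ¬p) ∨ (¬r ∧ ¬p))) is unsatisfiable on its own:
  r=F, p=F: evaluates to False.
  r=F, p=T: evaluates to False.
  r=T, p=F: evaluates to False.
  r=T, p=T: evaluates to False.
So the whole conjunction is unsatisfiable.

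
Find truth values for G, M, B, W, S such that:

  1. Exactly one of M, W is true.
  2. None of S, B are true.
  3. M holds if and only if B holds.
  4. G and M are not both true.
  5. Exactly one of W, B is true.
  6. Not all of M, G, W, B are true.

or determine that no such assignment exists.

G = False, M = False, B = False, W = True, S = False

  (1) {M, W}: 1 true — exactly one ✓
  (2) {S, B}: 0 true — none ✓
  (3) M=F, B=F — same ✓
  (4) G=F, M=F — not both ✓
  (5) {W, B}: 1 true — exactly one ✓
  (6) {M, G, W, B}: 1/4 true — not all ✓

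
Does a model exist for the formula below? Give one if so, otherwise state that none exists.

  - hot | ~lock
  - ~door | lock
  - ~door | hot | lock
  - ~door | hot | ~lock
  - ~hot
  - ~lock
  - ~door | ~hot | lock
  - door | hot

UNSATISFIABLE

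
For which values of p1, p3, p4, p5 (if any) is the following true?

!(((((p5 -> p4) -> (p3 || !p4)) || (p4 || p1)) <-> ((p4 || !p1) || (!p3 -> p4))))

p1 = True; p3 = False; p4 = False; p5 = False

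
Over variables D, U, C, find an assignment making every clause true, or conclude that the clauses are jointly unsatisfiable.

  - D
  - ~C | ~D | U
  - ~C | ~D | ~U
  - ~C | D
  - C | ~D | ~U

Unit clause (D) forces D = True.
Set U = False.
  then (~C | ~D | U) forces C = False.
All clauses satisfied.

D = True; U = False; C = False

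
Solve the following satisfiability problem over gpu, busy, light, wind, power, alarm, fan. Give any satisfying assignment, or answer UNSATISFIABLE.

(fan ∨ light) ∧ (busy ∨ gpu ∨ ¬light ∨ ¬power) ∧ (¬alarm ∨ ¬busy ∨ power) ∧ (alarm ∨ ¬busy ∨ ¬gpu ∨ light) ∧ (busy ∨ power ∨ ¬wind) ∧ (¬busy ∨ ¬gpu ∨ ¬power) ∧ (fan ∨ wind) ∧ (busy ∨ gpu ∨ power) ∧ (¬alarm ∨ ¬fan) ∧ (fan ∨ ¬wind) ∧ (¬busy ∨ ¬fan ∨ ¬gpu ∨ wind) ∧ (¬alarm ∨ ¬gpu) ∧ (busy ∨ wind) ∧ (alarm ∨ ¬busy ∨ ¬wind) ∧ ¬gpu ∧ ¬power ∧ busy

Unit clause (¬gpu) forces gpu = False.
Unit clause (¬power) forces power = False.
Unit clause (busy) forces busy = True.
In (¬alarm ∨ ¬busy ∨ power) only ¬alarm is left, so alarm = False.
In (alarm ∨ ¬busy ∨ ¬wind) only ¬wind is left, so wind = False.
In (fan ∨ wind) only fan is left, so fan = True.
Set light = True.
All clauses satisfied.

gpu: False; busy: True; light: True; wind: False; power: False; alarm: False; fan: True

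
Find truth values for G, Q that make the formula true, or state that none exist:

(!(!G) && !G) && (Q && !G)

The formula is unsatisfiable.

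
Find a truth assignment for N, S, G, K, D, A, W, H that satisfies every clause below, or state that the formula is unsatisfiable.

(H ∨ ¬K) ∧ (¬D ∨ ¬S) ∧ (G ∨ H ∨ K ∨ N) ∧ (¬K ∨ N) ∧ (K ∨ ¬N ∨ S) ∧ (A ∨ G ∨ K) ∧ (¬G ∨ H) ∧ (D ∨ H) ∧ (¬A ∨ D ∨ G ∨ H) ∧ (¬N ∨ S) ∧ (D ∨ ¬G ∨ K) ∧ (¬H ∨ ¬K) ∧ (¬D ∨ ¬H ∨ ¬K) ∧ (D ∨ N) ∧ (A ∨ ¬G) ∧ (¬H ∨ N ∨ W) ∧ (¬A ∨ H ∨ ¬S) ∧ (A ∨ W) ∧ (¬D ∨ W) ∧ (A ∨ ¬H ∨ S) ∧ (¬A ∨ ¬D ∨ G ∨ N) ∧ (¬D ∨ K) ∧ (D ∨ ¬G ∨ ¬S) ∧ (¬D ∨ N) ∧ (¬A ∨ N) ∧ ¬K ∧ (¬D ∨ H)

N=T, S=T, G=F, K=F, D=F, A=T, W=T, H=T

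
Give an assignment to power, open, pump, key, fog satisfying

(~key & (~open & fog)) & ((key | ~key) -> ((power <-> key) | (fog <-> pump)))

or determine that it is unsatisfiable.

power=F; open=F; pump=T; key=F; fog=T

  ~key & (~open & fog) = True
    ~key = True
    ~open & fog = True
      ~open = True
  (key | ~key) -> ((power <-> key) | (fog <-> pump)) = True
    key | ~key = True
      ~key = True
    (power <-> key) | (fog <-> pump) = True
      power <-> key = True
      fog <-> pump = True
Both conjuncts True, so the formula holds.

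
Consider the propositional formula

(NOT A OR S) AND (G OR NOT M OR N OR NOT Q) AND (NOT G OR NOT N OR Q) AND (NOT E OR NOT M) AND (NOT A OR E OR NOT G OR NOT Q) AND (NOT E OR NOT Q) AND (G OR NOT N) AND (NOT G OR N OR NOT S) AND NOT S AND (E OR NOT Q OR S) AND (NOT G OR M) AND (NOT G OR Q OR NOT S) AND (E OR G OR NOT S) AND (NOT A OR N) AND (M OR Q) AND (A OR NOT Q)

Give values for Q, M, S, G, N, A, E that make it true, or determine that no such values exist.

Q = False, M = True, S = False, G = True, N = False, A = False, E = False

Unit clause (NOT S) forces S = False.
In (NOT A OR S) only NOT A is left, so A = False.
In (A OR NOT Q) only NOT Q is left, so Q = False.
In (M OR Q) only M is left, so M = True.
In (NOT E OR NOT M) only NOT E is left, so E = False.
Set G = True.
  then (NOT G OR NOT N OR Q) forces N = False.
All clauses satisfied.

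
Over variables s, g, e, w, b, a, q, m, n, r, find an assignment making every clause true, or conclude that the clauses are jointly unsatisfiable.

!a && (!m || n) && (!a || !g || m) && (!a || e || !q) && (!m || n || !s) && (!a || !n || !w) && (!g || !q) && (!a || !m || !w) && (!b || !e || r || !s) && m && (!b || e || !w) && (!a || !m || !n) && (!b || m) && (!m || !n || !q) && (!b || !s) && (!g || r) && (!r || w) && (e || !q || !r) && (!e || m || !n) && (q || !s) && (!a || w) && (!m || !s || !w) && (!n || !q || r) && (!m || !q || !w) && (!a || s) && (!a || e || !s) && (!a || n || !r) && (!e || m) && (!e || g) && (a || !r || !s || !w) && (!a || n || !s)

Unit clause (!a) forces a = False.
Unit clause (m) forces m = True.
In (!m || n) only n is left, so n = True.
In (!m || !n || !q) only !q is left, so q = False.
In (q || !s) only !s is left, so s = False.
Set g = True.
  then (!g || r) forces r = True.
  then (!r || w) forces w = True.
Set e = True.
Set b = True.
All clauses satisfied.

s=F, g=T, e=T, w=T, b=T, a=F, q=F, m=T, n=T, r=T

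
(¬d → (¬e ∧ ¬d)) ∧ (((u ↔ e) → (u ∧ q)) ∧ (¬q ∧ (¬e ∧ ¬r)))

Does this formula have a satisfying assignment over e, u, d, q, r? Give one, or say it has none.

e: False, u: True, d: False, q: False, r: False

  ¬d → (¬e ∧ ¬d) = True
    ¬d = True
    ¬e ∧ ¬d = True
      ¬e = True
      ¬d = True
  ((u ↔ e) → (u ∧ q)) ∧ (¬q ∧ (¬e ∧ ¬r)) = True
    (u ↔ e) → (u ∧ q) = True
      u ↔ e = False
      u ∧ q = False
    ¬q ∧ (¬e ∧ ¬r) = True
      ¬q = True
      ¬e ∧ ¬r = True
        ¬e = True
        ¬r = True
Both conjuncts True, so the formula holds.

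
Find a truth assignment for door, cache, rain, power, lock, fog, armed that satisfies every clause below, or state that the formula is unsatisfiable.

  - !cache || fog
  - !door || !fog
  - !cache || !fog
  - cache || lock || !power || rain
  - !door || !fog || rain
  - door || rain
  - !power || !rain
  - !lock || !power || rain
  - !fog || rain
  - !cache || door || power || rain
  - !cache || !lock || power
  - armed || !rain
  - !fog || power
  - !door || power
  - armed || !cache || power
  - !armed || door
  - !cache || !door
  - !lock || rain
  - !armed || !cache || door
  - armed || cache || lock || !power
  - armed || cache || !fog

UNSATISFIABLE

Case door = True:
  (!door || !fog) forces fog = False.
  (!cache || fog) forces cache = False.
  (!door || power) forces power = True.
  (!power || !rain) forces rain = False.
  (cache || lock || !power || rain) forces lock = True.
  Clause (!lock || !power || rain) is falsified — contradiction.
Case door = False:
  (door || rain) forces rain = True.
  (!power || !rain) forces power = False.
  (armed || !rain) forces armed = True.
  Clause (!armed || door) is falsified — contradiction.
Both cases fail, so the formula is unsatisfiable.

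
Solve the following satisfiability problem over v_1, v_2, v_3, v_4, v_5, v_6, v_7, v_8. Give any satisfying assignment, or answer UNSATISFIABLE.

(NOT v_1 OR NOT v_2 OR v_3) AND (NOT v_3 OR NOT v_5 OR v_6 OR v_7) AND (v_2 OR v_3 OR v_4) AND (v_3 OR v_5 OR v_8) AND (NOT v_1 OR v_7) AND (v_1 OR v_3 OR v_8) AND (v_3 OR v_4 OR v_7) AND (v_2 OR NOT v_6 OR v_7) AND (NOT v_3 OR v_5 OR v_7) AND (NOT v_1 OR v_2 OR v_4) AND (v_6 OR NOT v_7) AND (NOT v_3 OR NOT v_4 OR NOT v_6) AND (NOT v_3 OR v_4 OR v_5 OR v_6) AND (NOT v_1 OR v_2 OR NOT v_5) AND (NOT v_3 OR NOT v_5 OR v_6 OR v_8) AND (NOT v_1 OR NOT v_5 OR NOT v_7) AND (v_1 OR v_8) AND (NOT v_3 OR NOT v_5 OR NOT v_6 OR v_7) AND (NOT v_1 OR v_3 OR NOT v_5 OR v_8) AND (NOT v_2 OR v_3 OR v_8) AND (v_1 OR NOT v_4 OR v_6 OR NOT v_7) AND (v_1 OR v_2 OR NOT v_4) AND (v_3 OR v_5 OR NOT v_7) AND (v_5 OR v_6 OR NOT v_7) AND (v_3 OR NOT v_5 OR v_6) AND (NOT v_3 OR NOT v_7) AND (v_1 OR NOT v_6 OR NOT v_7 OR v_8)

v_1 = False, v_2 = True, v_3 = False, v_4 = True, v_5 = True, v_6 = True, v_7 = False, v_8 = True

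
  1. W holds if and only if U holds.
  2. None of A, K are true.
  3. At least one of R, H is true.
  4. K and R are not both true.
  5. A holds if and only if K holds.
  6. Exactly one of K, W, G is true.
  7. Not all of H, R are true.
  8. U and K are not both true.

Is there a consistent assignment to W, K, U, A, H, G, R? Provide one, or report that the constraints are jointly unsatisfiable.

W=F; K=F; U=F; A=F; H=T; G=T; R=F

  (1) W=F, U=F — same ✓
  (2) {A, K}: 0 true — none ✓
  (3) {R, H}: 1 true — at least one ✓
  (4) K=F, R=F — not both ✓
  (5) A=F, K=F — same ✓
  (6) {K, W, G}: 1 true — exactly one ✓
  (7) {H, R}: 1/2 true — not all ✓
  (8) U=F, K=F — not both ✓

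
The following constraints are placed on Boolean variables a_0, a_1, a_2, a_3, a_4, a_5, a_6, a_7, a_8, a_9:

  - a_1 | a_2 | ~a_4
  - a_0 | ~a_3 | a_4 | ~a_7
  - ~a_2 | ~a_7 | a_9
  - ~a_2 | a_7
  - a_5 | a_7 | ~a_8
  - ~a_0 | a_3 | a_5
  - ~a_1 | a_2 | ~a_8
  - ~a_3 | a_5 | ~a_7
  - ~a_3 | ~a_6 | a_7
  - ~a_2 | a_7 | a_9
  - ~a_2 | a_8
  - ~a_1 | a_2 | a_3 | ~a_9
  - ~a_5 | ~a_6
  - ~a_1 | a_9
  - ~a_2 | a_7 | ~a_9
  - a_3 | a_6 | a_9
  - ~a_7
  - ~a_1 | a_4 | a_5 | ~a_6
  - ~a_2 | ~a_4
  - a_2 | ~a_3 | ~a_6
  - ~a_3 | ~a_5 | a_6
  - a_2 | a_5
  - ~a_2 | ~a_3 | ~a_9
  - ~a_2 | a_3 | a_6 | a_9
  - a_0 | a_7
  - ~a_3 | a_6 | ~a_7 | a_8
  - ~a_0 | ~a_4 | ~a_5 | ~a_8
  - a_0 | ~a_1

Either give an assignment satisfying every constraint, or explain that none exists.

a_0: True; a_1: False; a_2: False; a_3: False; a_4: False; a_5: True; a_6: False; a_7: False; a_8: False; a_9: True

Unit clause (~a_7) forces a_7 = False.
In (a_0 | a_7) only a_0 is left, so a_0 = True.
In (~a_2 | a_7) only ~a_2 is left, so a_2 = False.
In (a_2 | a_5) only a_5 is left, so a_5 = True.
In (~a_5 | ~a_6) only ~a_6 is left, so a_6 = False.
In (~a_3 | ~a_5 | a_6) only ~a_3 is left, so a_3 = False.
In (a_3 | a_6 | a_9) only a_9 is left, so a_9 = True.
In (~a_1 | a_2 | a_3 | ~a_9) only ~a_1 is left, so a_1 = False.
In (a_1 | a_2 | ~a_4) only ~a_4 is left, so a_4 = False.
Set a_8 = False.
All clauses satisfied.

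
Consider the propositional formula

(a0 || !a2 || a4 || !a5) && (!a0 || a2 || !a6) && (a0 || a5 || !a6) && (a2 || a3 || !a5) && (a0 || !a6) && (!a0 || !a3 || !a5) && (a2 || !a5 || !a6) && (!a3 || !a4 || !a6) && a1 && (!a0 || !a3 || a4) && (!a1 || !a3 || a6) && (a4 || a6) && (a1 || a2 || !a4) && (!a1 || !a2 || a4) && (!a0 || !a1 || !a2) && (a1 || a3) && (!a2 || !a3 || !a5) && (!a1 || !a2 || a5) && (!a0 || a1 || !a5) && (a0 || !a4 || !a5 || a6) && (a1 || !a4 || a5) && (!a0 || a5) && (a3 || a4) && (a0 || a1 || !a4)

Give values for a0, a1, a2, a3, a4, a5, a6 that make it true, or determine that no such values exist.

a0 = False, a1 = True, a2 = False, a3 = False, a4 = True, a5 = False, a6 = False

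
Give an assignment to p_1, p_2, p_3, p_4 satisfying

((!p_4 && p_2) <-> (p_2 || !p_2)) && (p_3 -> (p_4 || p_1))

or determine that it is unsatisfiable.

p_1 = False, p_2 = True, p_3 = False, p_4 = False

  (!p_4 && p_2) <-> (p_2 || !p_2) = True
    !p_4 && p_2 = True
      !p_4 = True
    p_2 || !p_2 = True
      !p_2 = False
  p_3 -> (p_4 || p_1) = True
    p_4 || p_1 = False
Both conjuncts True, so the formula holds.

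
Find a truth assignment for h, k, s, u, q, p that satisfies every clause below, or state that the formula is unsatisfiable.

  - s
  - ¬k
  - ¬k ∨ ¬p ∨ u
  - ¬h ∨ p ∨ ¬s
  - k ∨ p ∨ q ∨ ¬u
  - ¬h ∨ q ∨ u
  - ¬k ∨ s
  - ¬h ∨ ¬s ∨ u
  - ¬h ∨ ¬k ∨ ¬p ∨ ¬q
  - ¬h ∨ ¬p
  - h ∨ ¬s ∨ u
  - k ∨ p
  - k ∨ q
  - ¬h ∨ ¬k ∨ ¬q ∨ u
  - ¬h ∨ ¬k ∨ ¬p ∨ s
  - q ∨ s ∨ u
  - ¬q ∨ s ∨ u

h: False; k: False; s: True; u: True; q: True; p: True

Unit clause (s) forces s = True.
Unit clause (¬k) forces k = False.
In (k ∨ p) only p is left, so p = True.
In (k ∨ q) only q is left, so q = True.
In (¬h ∨ ¬p) only ¬h is left, so h = False.
In (h ∨ ¬s ∨ u) only u is left, so u = True.
All clauses satisfied.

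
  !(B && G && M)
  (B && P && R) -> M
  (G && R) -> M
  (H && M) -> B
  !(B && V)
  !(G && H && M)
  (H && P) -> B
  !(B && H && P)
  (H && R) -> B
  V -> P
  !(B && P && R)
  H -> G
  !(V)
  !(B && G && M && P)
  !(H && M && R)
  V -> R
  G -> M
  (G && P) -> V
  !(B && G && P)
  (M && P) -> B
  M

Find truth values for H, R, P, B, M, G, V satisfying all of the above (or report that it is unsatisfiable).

H = False, R = False, P = True, B = True, M = True, G = False, V = False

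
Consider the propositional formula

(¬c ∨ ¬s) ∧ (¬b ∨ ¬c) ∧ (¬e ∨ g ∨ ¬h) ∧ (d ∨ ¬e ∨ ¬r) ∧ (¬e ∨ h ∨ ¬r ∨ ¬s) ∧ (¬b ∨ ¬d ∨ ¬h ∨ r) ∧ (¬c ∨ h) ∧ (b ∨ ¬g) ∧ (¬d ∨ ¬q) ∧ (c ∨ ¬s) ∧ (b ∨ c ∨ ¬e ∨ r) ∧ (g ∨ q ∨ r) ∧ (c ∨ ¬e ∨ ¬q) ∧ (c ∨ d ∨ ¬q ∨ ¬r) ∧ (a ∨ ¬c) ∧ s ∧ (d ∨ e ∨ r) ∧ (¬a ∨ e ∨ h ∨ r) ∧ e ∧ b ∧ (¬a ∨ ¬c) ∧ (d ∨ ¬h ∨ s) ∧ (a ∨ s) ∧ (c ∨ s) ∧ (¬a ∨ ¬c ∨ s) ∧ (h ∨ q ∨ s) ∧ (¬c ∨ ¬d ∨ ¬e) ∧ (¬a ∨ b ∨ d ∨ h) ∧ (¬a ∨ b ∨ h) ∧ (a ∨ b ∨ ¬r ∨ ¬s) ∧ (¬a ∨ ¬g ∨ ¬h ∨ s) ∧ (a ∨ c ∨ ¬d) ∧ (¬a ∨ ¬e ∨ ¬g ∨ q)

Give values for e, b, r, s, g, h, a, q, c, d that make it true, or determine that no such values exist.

Unsatisfiable — no assignment works.

Case s = True:
  (¬c ∨ ¬s) forces c = False.
  Clause (c ∨ ¬s) is falsified — contradiction.
Case s = False:
  Clause (s) is falsified — contradiction.
Both cases fail, so the formula is unsatisfiable.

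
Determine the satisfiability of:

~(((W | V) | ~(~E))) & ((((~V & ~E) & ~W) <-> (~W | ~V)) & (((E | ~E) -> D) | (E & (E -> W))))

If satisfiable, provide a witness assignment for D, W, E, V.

D=T; W=F; E=F; V=F

  ~(((W | V) | ~(~E))) = True
    (W | V) | ~(~E) = False
      W | V = False
      ~(~E) = False
        ~E = True
  (((~V & ~E) & ~W) <-> (~W | ~V)) & (((E | ~E) -> D) | (E & (E -> W))) = True
    ((~V & ~E) & ~W) <-> (~W | ~V) = True
      (~V & ~E) & ~W = True
        ~V & ~E = True
          ~V = True
          ~E = True
        ~W = True
      ~W | ~V = True
        ~W = True
        ~V = True
    ((E | ~E) -> D) | (E & (E -> W)) = True
      (E | ~E) -> D = True
        E | ~E = True
          ~E = True
      E & (E -> W) = False
        E -> W = True
Both conjuncts True, so the formula holds.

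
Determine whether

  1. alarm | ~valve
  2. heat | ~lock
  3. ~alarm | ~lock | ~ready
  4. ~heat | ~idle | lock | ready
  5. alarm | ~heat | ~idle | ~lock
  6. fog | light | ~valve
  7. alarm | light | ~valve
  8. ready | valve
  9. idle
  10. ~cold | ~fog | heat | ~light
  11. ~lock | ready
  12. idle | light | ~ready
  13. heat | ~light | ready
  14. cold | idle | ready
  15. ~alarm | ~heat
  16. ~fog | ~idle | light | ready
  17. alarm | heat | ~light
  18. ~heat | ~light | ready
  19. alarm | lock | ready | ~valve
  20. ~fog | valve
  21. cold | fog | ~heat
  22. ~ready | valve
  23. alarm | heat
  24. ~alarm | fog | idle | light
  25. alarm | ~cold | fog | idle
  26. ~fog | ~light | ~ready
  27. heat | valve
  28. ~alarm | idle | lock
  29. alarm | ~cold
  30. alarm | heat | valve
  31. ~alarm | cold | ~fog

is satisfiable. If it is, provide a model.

light: False, ready: True, valve: True, alarm: True, lock: False, idle: True, cold: True, fog: True, heat: False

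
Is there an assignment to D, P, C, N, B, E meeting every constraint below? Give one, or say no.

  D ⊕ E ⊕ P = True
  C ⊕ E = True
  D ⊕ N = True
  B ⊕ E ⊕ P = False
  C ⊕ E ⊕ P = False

D: False, P: True, C: True, N: True, B: True, E: False

D ⊕ E ⊕ P = F ⊕ F ⊕ T = True ✓
C ⊕ E = T ⊕ F = True ✓
D ⊕ N = F ⊕ T = True ✓
B ⊕ E ⊕ P = T ⊕ F ⊕ T = False ✓
C ⊕ E ⊕ P = T ⊕ F ⊕ T = False ✓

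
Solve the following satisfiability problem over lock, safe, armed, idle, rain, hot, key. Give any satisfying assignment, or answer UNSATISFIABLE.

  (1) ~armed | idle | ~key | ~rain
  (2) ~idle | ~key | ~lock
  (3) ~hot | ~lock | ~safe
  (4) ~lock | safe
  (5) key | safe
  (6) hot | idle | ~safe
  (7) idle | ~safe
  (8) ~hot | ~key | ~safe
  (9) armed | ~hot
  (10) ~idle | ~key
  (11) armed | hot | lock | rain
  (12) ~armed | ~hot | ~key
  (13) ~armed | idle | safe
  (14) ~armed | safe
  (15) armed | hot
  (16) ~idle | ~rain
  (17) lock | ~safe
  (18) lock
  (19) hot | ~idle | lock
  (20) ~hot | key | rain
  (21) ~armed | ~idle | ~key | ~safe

lock=T; safe=T; armed=T; idle=T; rain=F; hot=F; key=F

Unit clause (lock) forces lock = True.
In (~lock | safe) only safe is left, so safe = True.
In (idle | ~safe) only idle is left, so idle = True.
In (~idle | ~key) only ~key is left, so key = False.
In (~idle | ~rain) only ~rain is left, so rain = False.
In (~hot | key | rain) only ~hot is left, so hot = False.
In (armed | hot) only armed is left, so armed = True.
All clauses satisfied.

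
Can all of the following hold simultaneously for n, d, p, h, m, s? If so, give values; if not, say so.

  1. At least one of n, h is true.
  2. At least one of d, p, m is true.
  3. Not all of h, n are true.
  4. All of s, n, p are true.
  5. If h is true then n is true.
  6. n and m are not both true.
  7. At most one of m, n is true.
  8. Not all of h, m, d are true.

n = True, d = False, p = True, h = False, m = False, s = True

  (1) {n, h}: 1 true — at least one ✓
  (2) {d, p, m}: 1 true — at least one ✓
  (3) {h, n}: 1/2 true — not all ✓
  (4) {s, n, p}: all 3 true ✓
  (5) h=F ⇒ n: vacuous ✓
  (6) n=T, m=F — not both ✓
  (7) {m, n}: 1 true — at most one ✓
  (8) {h, m, d}: 0/3 true — not all ✓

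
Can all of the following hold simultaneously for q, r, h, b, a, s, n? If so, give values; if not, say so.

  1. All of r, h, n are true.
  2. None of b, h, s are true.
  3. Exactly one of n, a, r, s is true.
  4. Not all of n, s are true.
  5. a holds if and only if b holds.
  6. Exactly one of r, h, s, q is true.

Case h = True:
  Constraint (2) is violated (h=T) — contradiction.
Case h = False:
  Constraint (1) is violated (h=F) — contradiction.
Both cases fail — unsatisfiable.

UNSATISFIABLE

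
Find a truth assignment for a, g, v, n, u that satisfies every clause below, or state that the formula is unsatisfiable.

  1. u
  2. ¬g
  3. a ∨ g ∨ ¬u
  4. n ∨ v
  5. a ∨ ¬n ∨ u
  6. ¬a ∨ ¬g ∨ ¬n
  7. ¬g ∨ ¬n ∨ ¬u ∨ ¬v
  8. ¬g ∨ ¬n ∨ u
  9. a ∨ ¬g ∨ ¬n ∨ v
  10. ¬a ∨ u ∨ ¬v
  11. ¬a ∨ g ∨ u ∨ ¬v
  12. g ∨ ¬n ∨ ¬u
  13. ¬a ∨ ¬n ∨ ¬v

a=T; g=F; v=T; n=F; u=T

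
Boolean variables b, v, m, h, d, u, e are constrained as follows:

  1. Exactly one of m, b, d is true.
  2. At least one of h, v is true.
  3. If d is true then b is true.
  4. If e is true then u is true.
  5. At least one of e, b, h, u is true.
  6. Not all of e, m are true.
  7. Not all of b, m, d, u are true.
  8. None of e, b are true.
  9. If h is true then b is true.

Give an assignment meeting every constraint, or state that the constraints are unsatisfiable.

b = False, v = True, m = True, h = False, d = False, u = True, e = False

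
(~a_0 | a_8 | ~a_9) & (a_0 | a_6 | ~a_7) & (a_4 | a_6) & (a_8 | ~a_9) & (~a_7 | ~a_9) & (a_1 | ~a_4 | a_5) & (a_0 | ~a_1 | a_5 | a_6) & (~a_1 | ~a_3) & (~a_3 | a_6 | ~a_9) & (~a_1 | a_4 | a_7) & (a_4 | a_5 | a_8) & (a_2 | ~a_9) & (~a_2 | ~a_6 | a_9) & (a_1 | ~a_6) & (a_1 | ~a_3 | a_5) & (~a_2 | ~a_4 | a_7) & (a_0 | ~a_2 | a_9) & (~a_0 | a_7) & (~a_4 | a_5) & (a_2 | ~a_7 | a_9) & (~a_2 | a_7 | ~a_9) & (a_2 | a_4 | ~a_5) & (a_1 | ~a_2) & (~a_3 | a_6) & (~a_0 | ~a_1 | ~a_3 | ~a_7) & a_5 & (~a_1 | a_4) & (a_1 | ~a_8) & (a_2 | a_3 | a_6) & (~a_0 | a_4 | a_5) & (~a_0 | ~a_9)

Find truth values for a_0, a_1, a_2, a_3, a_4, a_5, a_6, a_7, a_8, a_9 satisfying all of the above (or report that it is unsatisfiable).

a_0: True; a_1: True; a_2: True; a_3: False; a_4: True; a_5: True; a_6: False; a_7: True; a_8: False; a_9: False

Unit clause (a_5) forces a_5 = True.
Set a_0 = True.
  then (~a_0 | a_7) forces a_7 = True.
  then (~a_0 | ~a_9) forces a_9 = False.
  then (a_2 | ~a_7 | a_9) forces a_2 = True.
  then (a_1 | ~a_2) forces a_1 = True.
  then (~a_0 | ~a_1 | ~a_3 | ~a_7) forces a_3 = False.
  then (~a_1 | a_4) forces a_4 = True.
  then (~a_2 | ~a_6 | a_9) forces a_6 = False.
Set a_8 = False.
All clauses satisfied.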